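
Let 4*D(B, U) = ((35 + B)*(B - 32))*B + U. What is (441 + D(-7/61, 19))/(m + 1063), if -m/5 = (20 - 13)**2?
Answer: 433888387/742681832 ≈ 0.58422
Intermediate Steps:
m = -245 (m = -5*(20 - 13)**2 = -5*7**2 = -5*49 = -245)
D(B, U) = U/4 + B*(-32 + B)*(35 + B)/4 (D(B, U) = (((35 + B)*(B - 32))*B + U)/4 = (((35 + B)*(-32 + B))*B + U)/4 = (((-32 + B)*(35 + B))*B + U)/4 = (B*(-32 + B)*(35 + B) + U)/4 = (U + B*(-32 + B)*(35 + B))/4 = U/4 + B*(-32 + B)*(35 + B)/4)
(441 + D(-7/61, 19))/(m + 1063) = (441 + (-(-1960)/61 + (1/4)*19 + (-7/61)**3/4 + 3*(-7/61)**2/4))/(-245 + 1063) = (441 + (-(-1960)/61 + 19/4 + (-7*1/61)**3/4 + 3*(-7*1/61)**2/4))/818 = (441 + (-280*(-7/61) + 19/4 + (-7/61)**3/4 + 3*(-7/61)**2/4))*(1/818) = (441 + (1960/61 + 19/4 + (1/4)*(-343/226981) + (3/4)*(49/3721)))*(1/818) = (441 + (1960/61 + 19/4 - 343/907924 + 147/14884))*(1/818) = (441 + 33493903/907924)*(1/818) = (433888387/907924)*(1/818) = 433888387/742681832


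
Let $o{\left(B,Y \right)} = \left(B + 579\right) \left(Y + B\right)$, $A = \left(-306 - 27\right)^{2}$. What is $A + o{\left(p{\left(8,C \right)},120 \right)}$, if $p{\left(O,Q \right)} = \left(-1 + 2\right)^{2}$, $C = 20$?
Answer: $181069$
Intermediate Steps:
$A = 110889$ ($A = \left(-333\right)^{2} = 110889$)
$p{\left(O,Q \right)} = 1$ ($p{\left(O,Q \right)} = 1^{2} = 1$)
$o{\left(B,Y \right)} = \left(579 + B\right) \left(B + Y\right)$
$A + o{\left(p{\left(8,C \right)},120 \right)} = 110889 + \left(1^{2} + 579 \cdot 1 + 579 \cdot 120 + 1 \cdot 120\right) = 110889 + \left(1 + 579 + 69480 + 120\right) = 110889 + 70180 = 181069$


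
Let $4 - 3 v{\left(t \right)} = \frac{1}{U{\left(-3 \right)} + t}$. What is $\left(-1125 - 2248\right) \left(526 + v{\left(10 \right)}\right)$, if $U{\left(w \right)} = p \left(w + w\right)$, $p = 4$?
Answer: $- \frac{24902859}{14} \approx -1.7788 \cdot 10^{6}$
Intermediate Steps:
$U{\left(w \right)} = 8 w$ ($U{\left(w \right)} = 4 \left(w + w\right) = 4 \cdot 2 w = 8 w$)
$v{\left(t \right)} = \frac{4}{3} - \frac{1}{3 \left(-24 + t\right)}$ ($v{\left(t \right)} = \frac{4}{3} - \frac{1}{3 \left(8 \left(-3\right) + t\right)} = \frac{4}{3} - \frac{1}{3 \left(-24 + t\right)}$)
$\left(-1125 - 2248\right) \left(526 + v{\left(10 \right)}\right) = \left(-1125 - 2248\right) \left(526 + \frac{-97 + 4 \cdot 10}{3 \left(-24 + 10\right)}\right) = - 3373 \left(526 + \frac{-97 + 40}{3 \left(-14\right)}\right) = - 3373 \left(526 + \frac{1}{3} \left(- \frac{1}{14}\right) \left(-57\right)\right) = - 3373 \left(526 + \frac{19}{14}\right) = \left(-3373\right) \frac{7383}{14} = - \frac{24902859}{14}$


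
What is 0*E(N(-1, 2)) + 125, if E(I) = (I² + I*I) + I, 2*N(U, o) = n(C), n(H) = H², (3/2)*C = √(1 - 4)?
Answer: 125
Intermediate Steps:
C = 2*I*√3/3 (C = 2*√(1 - 4)/3 = 2*√(-3)/3 = 2*(I*√3)/3 = 2*I*√3/3 ≈ 1.1547*I)
N(U, o) = -⅔ (N(U, o) = (2*I*√3/3)²/2 = (½)*(-4/3) = -⅔)
E(I) = I + 2*I² (E(I) = (I² + I²) + I = 2*I² + I = I + 2*I²)
0*E(N(-1, 2)) + 125 = 0*(-2*(1 + 2*(-⅔))/3) + 125 = 0*(-2*(1 - 4/3)/3) + 125 = 0*(-⅔*(-⅓)) + 125 = 0*(2/9) + 125 = 0 + 125 = 125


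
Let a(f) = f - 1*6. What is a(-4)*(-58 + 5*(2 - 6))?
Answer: 780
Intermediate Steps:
a(f) = -6 + f (a(f) = f - 6 = -6 + f)
a(-4)*(-58 + 5*(2 - 6)) = (-6 - 4)*(-58 + 5*(2 - 6)) = -10*(-58 + 5*(-4)) = -10*(-58 - 20) = -10*(-78) = 780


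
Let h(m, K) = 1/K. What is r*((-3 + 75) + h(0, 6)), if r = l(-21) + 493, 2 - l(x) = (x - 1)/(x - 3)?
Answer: 2567257/72 ≈ 35656.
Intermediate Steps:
l(x) = 2 - (-1 + x)/(-3 + x) (l(x) = 2 - (x - 1)/(x - 3) = 2 - (-1 + x)/(-3 + x))
r = 5929/12 (r = (-5 - 21)/(-3 - 21) + 493 = -26/(-24) + 493 = -1/24*(-26) + 493 = 13/12 + 493 = 5929/12 ≈ 494.08)
r*((-3 + 75) + h(0, 6)) = 5929*((-3 + 75) + 1/6)/12 = 5929*(72 + ⅙)/12 = (5929/12)*(433/6) = 2567257/72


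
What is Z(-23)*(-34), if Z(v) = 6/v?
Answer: 204/23 ≈ 8.8696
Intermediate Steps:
Z(-23)*(-34) = (6/(-23))*(-34) = (6*(-1/23))*(-34) = -6/23*(-34) = 204/23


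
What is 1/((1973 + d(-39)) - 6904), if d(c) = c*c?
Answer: -1/3410 ≈ -0.00029326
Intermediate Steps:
d(c) = c²
1/((1973 + d(-39)) - 6904) = 1/((1973 + (-39)²) - 6904) = 1/((1973 + 1521) - 6904) = 1/(3494 - 6904) = 1/(-3410) = -1/3410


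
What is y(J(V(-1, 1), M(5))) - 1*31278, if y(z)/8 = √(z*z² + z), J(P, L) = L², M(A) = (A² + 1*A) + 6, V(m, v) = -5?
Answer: -31278 + 288*√1679617 ≈ 3.4197e+5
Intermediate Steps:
M(A) = 6 + A + A² (M(A) = (A² + A) + 6 = (A + A²) + 6 = 6 + A + A²)
y(z) = 8*√(z + z³) (y(z) = 8*√(z*z² + z) = 8*√(z³ + z) = 8*√(z + z³))
y(J(V(-1, 1), M(5))) - 1*31278 = 8*√((6 + 5 + 5²)² + ((6 + 5 + 5²)²)³) - 1*31278 = 8*√((6 + 5 + 25)² + ((6 + 5 + 25)²)³) - 31278 = 8*√(36² + (36²)³) - 31278 = 8*√(1296 + 1296³) - 31278 = 8*√(1296 + 2176782336) - 31278 = 8*√2176783632 - 31278 = 8*(36*√1679617) - 31278 = 288*√1679617 - 31278 = -31278 + 288*√1679617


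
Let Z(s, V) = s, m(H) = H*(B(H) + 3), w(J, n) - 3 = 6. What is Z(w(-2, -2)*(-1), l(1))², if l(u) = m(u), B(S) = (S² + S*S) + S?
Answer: 81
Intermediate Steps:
w(J, n) = 9 (w(J, n) = 3 + 6 = 9)
B(S) = S + 2*S² (B(S) = (S² + S²) + S = 2*S² + S = S + 2*S²)
m(H) = H*(3 + H*(1 + 2*H)) (m(H) = H*(H*(1 + 2*H) + 3) = H*(3 + H*(1 + 2*H)))
l(u) = u*(3 + u*(1 + 2*u))
Z(w(-2, -2)*(-1), l(1))² = (9*(-1))² = (-9)² = 81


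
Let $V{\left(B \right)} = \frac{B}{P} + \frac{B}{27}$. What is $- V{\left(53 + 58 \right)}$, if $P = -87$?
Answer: $- \frac{740}{261} \approx -2.8353$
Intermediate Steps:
$V{\left(B \right)} = \frac{20 B}{783}$ ($V{\left(B \right)} = \frac{B}{-87} + \frac{B}{27} = B \left(- \frac{1}{87}\right) + B \frac{1}{27} = - \frac{B}{87} + \frac{B}{27} = \frac{20 B}{783}$)
$- V{\left(53 + 58 \right)} = - \frac{20 \left(53 + 58\right)}{783} = - \frac{20 \cdot 111}{783} = \left(-1\right) \frac{740}{261} = - \frac{740}{261}$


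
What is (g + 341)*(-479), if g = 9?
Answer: -167650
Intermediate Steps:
(g + 341)*(-479) = (9 + 341)*(-479) = 350*(-479) = -167650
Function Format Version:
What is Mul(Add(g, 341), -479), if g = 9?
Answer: -167650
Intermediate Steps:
Mul(Add(g, 341), -479) = Mul(Add(9, 341), -479) = Mul(350, -479) = -167650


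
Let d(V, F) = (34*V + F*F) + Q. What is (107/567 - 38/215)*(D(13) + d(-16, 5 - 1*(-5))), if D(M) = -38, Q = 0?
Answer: -703238/121905 ≈ -5.7687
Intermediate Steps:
d(V, F) = F**2 + 34*V (d(V, F) = (34*V + F*F) + 0 = (34*V + F**2) + 0 = (F**2 + 34*V) + 0 = F**2 + 34*V)
(107/567 - 38/215)*(D(13) + d(-16, 5 - 1*(-5))) = (107/567 - 38/215)*(-38 + ((5 - 1*(-5))**2 + 34*(-16))) = (107*(1/567) - 38*1/215)*(-38 + ((5 + 5)**2 - 544)) = (107/567 - 38/215)*(-38 + (10**2 - 544)) = 1459*(-38 + (100 - 544))/121905 = 1459*(-38 - 444)/121905 = (1459/121905)*(-482) = -703238/121905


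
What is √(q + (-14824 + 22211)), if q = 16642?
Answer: √24029 ≈ 155.01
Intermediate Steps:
√(q + (-14824 + 22211)) = √(16642 + (-14824 + 22211)) = √(16642 + 7387) = √24029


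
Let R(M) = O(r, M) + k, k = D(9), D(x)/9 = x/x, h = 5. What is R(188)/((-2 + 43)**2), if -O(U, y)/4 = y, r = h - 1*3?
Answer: -743/1681 ≈ -0.44200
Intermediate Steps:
r = 2 (r = 5 - 1*3 = 5 - 3 = 2)
O(U, y) = -4*y
D(x) = 9 (D(x) = 9*(x/x) = 9*1 = 9)
k = 9
R(M) = 9 - 4*M (R(M) = -4*M + 9 = 9 - 4*M)
R(188)/((-2 + 43)**2) = (9 - 4*188)/((-2 + 43)**2) = (9 - 752)/(41**2) = -743/1681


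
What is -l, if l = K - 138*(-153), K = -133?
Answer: -20981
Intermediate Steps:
l = 20981 (l = -133 - 138*(-153) = -133 + 21114 = 20981)
-l = -1*20981 = -20981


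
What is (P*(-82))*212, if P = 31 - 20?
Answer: -191224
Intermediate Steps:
P = 11
(P*(-82))*212 = (11*(-82))*212 = -902*212 = -191224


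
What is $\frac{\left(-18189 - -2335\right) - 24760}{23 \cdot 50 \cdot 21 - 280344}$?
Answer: $\frac{6769}{42699} \approx 0.15853$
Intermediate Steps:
$\frac{\left(-18189 - -2335\right) - 24760}{23 \cdot 50 \cdot 21 - 280344} = \frac{\left(-18189 + 2335\right) - 24760}{1150 \cdot 21 - 280344} = \frac{-15854 - 24760}{24150 - 280344} = - \frac{40614}{-256194} = \left(-40614\right) \left(- \frac{1}{256194}\right) = \frac{6769}{42699}$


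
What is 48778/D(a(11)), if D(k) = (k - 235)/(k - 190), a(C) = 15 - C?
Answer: 3024236/77 ≈ 39276.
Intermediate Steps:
D(k) = (-235 + k)/(-190 + k)
48778/D(a(11)) = 48778/(((-235 + (15 - 1*11))/(-190 + (15 - 1*11)))) = 48778/(((-235 + (15 - 11))/(-190 + (15 - 11)))) = 48778/(((-235 + 4)/(-190 + 4))) = 48778/((-231/(-186))) = 48778/((-1/186*(-231))) = 48778/(77/62) = 48778*(62/77) = 3024236/77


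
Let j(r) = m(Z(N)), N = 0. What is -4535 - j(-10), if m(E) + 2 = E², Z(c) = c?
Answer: -4533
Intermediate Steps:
m(E) = -2 + E²
j(r) = -2 (j(r) = -2 + 0² = -2 + 0 = -2)
-4535 - j(-10) = -4535 - 1*(-2) = -4535 + 2 = -4533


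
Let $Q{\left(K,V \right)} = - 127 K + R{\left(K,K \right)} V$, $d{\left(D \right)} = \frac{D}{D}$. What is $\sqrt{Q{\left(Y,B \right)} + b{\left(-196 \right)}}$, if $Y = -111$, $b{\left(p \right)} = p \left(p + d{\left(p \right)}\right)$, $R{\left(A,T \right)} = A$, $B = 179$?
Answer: $104 \sqrt{3} \approx 180.13$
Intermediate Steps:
$d{\left(D \right)} = 1$
$b{\left(p \right)} = p \left(1 + p\right)$ ($b{\left(p \right)} = p \left(p + 1\right) = p \left(1 + p\right)$)
$Q{\left(K,V \right)} = - 127 K + K V$
$\sqrt{Q{\left(Y,B \right)} + b{\left(-196 \right)}} = \sqrt{- 111 \left(-127 + 179\right) - 196 \left(1 - 196\right)} = \sqrt{\left(-111\right) 52 - -38220} = \sqrt{-5772 + 38220} = \sqrt{32448} = 104 \sqrt{3}$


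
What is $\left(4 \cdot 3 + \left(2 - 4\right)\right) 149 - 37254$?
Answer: $-35764$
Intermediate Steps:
$\left(4 \cdot 3 + \left(2 - 4\right)\right) 149 - 37254 = \left(12 + \left(2 - 4\right)\right) 149 - 37254 = \left(12 - 2\right) 149 - 37254 = 10 \cdot 149 - 37254 = 1490 - 37254 = -35764$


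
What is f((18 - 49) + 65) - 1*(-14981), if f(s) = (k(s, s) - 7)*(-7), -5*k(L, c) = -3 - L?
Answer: 74891/5 ≈ 14978.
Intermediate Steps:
k(L, c) = ⅗ + L/5 (k(L, c) = -(-3 - L)/5 = ⅗ + L/5)
f(s) = 224/5 - 7*s/5 (f(s) = ((⅗ + s/5) - 7)*(-7) = (-32/5 + s/5)*(-7) = 224/5 - 7*s/5)
f((18 - 49) + 65) - 1*(-14981) = (224/5 - 7*((18 - 49) + 65)/5) - 1*(-14981) = (224/5 - 7*(-31 + 65)/5) + 14981 = (224/5 - 7/5*34) + 14981 = (224/5 - 238/5) + 14981 = -14/5 + 14981 = 74891/5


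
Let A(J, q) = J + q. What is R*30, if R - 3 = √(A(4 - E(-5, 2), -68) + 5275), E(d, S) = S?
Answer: 90 + 30*√5209 ≈ 2255.2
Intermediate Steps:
R = 3 + √5209 (R = 3 + √(((4 - 1*2) - 68) + 5275) = 3 + √(((4 - 2) - 68) + 5275) = 3 + √((2 - 68) + 5275) = 3 + √(-66 + 5275) = 3 + √5209 ≈ 75.173)
R*30 = (3 + √5209)*30 = 90 + 30*√5209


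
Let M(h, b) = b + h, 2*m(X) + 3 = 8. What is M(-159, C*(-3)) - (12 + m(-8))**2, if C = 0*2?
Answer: -1477/4 ≈ -369.25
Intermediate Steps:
m(X) = 5/2 (m(X) = -3/2 + (1/2)*8 = -3/2 + 4 = 5/2)
C = 0
M(-159, C*(-3)) - (12 + m(-8))**2 = (0*(-3) - 159) - (12 + 5/2)**2 = (0 - 159) - (29/2)**2 = -159 - 1*841/4 = -159 - 841/4 = -1477/4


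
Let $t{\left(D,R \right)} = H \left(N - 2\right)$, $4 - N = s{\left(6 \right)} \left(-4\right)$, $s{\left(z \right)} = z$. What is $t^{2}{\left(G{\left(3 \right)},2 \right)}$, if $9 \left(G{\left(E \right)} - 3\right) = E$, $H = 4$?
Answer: $10816$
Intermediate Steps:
$N = 28$ ($N = 4 - 6 \left(-4\right) = 4 - -24 = 4 + 24 = 28$)
$G{\left(E \right)} = 3 + \frac{E}{9}$
$t{\left(D,R \right)} = 104$ ($t{\left(D,R \right)} = 4 \left(28 - 2\right) = 4 \cdot 26 = 104$)
$t^{2}{\left(G{\left(3 \right)},2 \right)} = 104^{2} = 10816$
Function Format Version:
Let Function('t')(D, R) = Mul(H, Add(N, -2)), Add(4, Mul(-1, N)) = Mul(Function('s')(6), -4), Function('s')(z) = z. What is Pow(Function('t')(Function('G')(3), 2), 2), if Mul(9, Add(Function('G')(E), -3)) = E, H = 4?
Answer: 10816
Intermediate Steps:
N = 28 (N = Add(4, Mul(-1, Mul(6, -4))) = Add(4, Mul(-1, -24)) = Add(4, 24) = 28)
Function('G')(E) = Add(3, Mul(Rational(1, 9), E))
Function('t')(D, R) = 104 (Function('t')(D, R) = Mul(4, Add(28, -2)) = Mul(4, 26) = 104)
Pow(Function('t')(Function('G')(3), 2), 2) = Pow(104, 2) = 10816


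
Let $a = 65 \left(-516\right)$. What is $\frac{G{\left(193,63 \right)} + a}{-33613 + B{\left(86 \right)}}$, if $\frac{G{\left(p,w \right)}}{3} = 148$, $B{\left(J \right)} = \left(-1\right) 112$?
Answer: $\frac{33096}{33725} \approx 0.98135$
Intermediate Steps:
$B{\left(J \right)} = -112$
$G{\left(p,w \right)} = 444$ ($G{\left(p,w \right)} = 3 \cdot 148 = 444$)
$a = -33540$
$\frac{G{\left(193,63 \right)} + a}{-33613 + B{\left(86 \right)}} = \frac{444 - 33540}{-33613 - 112} = - \frac{33096}{-33725} = \left(-33096\right) \left(- \frac{1}{33725}\right) = \frac{33096}{33725}$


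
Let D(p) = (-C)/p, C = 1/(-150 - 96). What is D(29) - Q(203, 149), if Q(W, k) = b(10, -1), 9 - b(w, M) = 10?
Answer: 7135/7134 ≈ 1.0001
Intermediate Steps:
C = -1/246 (C = 1/(-246) = -1/246 ≈ -0.0040650)
b(w, M) = -1 (b(w, M) = 9 - 1*10 = 9 - 10 = -1)
Q(W, k) = -1
D(p) = 1/(246*p) (D(p) = (-1*(-1/246))/p = 1/(246*p))
D(29) - Q(203, 149) = (1/246)/29 - 1*(-1) = (1/246)*(1/29) + 1 = 1/7134 + 1 = 7135/7134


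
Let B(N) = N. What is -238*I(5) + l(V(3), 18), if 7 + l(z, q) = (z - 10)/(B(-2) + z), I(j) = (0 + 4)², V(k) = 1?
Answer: -3806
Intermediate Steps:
I(j) = 16 (I(j) = 4² = 16)
l(z, q) = -7 + (-10 + z)/(-2 + z) (l(z, q) = -7 + (z - 10)/(-2 + z) = -7 + (-10 + z)/(-2 + z))
-238*I(5) + l(V(3), 18) = -238*16 + 2*(2 - 3*1)/(-2 + 1) = -3808 + 2*(2 - 3)/(-1) = -3808 + 2*(-1)*(-1) = -3808 + 2 = -3806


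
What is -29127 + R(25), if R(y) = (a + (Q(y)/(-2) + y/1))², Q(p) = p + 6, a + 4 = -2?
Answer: -116459/4 ≈ -29115.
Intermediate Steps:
a = -6 (a = -4 - 2 = -6)
Q(p) = 6 + p
R(y) = (-9 + y/2)² (R(y) = (-6 + ((6 + y)/(-2) + y/1))² = (-6 + ((6 + y)*(-½) + y*1))² = (-6 + ((-3 - y/2) + y))² = (-6 + (-3 + y/2))² = (-9 + y/2)²)
-29127 + R(25) = -29127 + (-18 + 25)²/4 = -29127 + (¼)*7² = -29127 + (¼)*49 = -29127 + 49/4 = -116459/4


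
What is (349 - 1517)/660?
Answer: -292/165 ≈ -1.7697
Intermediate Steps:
(349 - 1517)/660 = (1/660)*(-1168) = -292/165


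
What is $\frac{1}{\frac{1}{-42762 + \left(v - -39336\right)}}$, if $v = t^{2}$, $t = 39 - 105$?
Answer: $930$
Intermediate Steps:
$t = -66$ ($t = 39 - 105 = -66$)
$v = 4356$ ($v = \left(-66\right)^{2} = 4356$)
$\frac{1}{\frac{1}{-42762 + \left(v - -39336\right)}} = \frac{1}{\frac{1}{-42762 + \left(4356 - -39336\right)}} = \frac{1}{\frac{1}{-42762 + \left(4356 + 39336\right)}} = \frac{1}{\frac{1}{-42762 + 43692}} = \frac{1}{\frac{1}{930}} = 930$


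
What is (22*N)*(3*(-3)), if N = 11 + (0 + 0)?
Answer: -2178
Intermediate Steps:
N = 11 (N = 11 + 0 = 11)
(22*N)*(3*(-3)) = (22*11)*(3*(-3)) = 242*(-9) = -2178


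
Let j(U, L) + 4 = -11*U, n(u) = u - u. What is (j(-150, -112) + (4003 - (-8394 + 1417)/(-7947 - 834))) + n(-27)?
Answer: 49596892/8781 ≈ 5648.2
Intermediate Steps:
n(u) = 0
j(U, L) = -4 - 11*U
(j(-150, -112) + (4003 - (-8394 + 1417)/(-7947 - 834))) + n(-27) = ((-4 - 11*(-150)) + (4003 - (-8394 + 1417)/(-7947 - 834))) + 0 = ((-4 + 1650) + (4003 - (-6977)/(-8781))) + 0 = (1646 + (4003 - (-6977)*(-1)/8781)) + 0 = (1646 + (4003 - 1*6977/8781)) + 0 = (1646 + (4003 - 6977/8781)) + 0 = (1646 + 35143366/8781) + 0 = 49596892/8781 + 0 = 49596892/8781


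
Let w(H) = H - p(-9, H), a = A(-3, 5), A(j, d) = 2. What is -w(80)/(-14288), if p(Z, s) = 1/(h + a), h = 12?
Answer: 1119/200032 ≈ 0.0055941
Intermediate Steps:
a = 2
p(Z, s) = 1/14 (p(Z, s) = 1/(12 + 2) = 1/14)
w(H) = -1/14 + H (w(H) = H - 1*1/14 = H - 1/14 = -1/14 + H)
-w(80)/(-14288) = -(-1/14 + 80)/(-14288) = -1119*(-1)/(14*14288) = -1*(-1119/200032) = 1119/200032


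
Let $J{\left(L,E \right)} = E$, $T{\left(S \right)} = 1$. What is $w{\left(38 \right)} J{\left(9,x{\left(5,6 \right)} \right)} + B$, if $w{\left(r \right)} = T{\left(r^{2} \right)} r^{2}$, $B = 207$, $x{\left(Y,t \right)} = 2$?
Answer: $3095$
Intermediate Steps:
$w{\left(r \right)} = r^{2}$ ($w{\left(r \right)} = 1 r^{2} = r^{2}$)
$w{\left(38 \right)} J{\left(9,x{\left(5,6 \right)} \right)} + B = 38^{2} \cdot 2 + 207 = 1444 \cdot 2 + 207 = 2888 + 207 = 3095$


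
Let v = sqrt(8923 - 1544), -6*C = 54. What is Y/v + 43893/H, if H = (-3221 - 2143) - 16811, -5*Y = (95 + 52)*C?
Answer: -43893/22175 + 1323*sqrt(7379)/36895 ≈ 1.1009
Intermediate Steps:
C = -9 (C = -1/6*54 = -9)
Y = 1323/5 (Y = -(95 + 52)*(-9)/5 = -147*(-9)/5 = -1/5*(-1323) = 1323/5 ≈ 264.60)
H = -22175 (H = -5364 - 16811 = -22175)
v = sqrt(7379) ≈ 85.901
Y/v + 43893/H = 1323/(5*(sqrt(7379))) + 43893/(-22175) = 1323*(sqrt(7379)/7379)/5 + 43893*(-1/22175) = 1323*sqrt(7379)/36895 - 43893/22175 = -43893/22175 + 1323*sqrt(7379)/36895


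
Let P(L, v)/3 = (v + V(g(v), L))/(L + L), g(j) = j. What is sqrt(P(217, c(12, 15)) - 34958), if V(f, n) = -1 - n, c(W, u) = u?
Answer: I*sqrt(134383946)/62 ≈ 186.97*I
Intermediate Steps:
P(L, v) = 3*(-1 + v - L)/(2*L) (P(L, v) = 3*((v + (-1 - L))/(L + L)) = 3*((-1 + v - L)/((2*L))) = 3*((-1 + v - L)*(1/(2*L))) = 3*((-1 + v - L)/(2*L)) = 3*(-1 + v - L)/(2*L))
sqrt(P(217, c(12, 15)) - 34958) = sqrt((3/2)*(-1 + 15 - 1*217)/217 - 34958) = sqrt((3/2)*(1/217)*(-1 + 15 - 217) - 34958) = sqrt((3/2)*(1/217)*(-203) - 34958) = sqrt(-87/62 - 34958) = sqrt(-2167483/62) = I*sqrt(134383946)/62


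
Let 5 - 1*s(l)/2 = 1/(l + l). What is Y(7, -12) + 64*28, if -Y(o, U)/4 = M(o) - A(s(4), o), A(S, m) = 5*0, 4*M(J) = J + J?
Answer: 1778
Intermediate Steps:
M(J) = J/2 (M(J) = (J + J)/4 = (2*J)/4 = J/2)
s(l) = 10 - 1/l (s(l) = 10 - 2/(l + l) = 10 - 2*1/(2*l) = 10 - 1/l)
A(S, m) = 0
Y(o, U) = -2*o (Y(o, U) = -4*(o/2 - 1*0) = -4*(o/2 + 0) = -2*o)
Y(7, -12) + 64*28 = -2*7 + 64*28 = -14 + 1792 = 1778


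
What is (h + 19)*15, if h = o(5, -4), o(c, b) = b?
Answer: 225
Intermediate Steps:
h = -4
(h + 19)*15 = (-4 + 19)*15 = 15*15 = 225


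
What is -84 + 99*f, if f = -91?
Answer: -9093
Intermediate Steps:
-84 + 99*f = -84 + 99*(-91) = -84 - 9009 = -9093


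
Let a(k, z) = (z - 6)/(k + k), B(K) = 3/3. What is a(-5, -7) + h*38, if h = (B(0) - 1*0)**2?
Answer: 393/10 ≈ 39.300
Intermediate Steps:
B(K) = 1 (B(K) = 3*(1/3) = 1)
a(k, z) = (-6 + z)/(2*k) (a(k, z) = (-6 + z)/((2*k)) = (-6 + z)*(1/(2*k)) = (-6 + z)/(2*k))
h = 1 (h = (1 - 1*0)**2 = (1 + 0)**2 = 1**2 = 1)
a(-5, -7) + h*38 = (1/2)*(-6 - 7)/(-5) + 1*38 = (1/2)*(-1/5)*(-13) + 38 = 13/10 + 38 = 393/10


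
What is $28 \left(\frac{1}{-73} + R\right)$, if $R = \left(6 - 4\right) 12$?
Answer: $\frac{49028}{73} \approx 671.62$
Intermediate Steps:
$R = 24$ ($R = \left(6 - 4\right) 12 = 2 \cdot 12 = 24$)
$28 \left(\frac{1}{-73} + R\right) = 28 \left(\frac{1}{-73} + 24\right) = 28 \left(- \frac{1}{73} + 24\right) = 28 \cdot \frac{1751}{73} = \frac{49028}{73}$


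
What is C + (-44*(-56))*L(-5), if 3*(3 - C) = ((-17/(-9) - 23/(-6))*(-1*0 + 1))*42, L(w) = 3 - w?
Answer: 176714/9 ≈ 19635.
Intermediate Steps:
C = -694/9 (C = 3 - (-17/(-9) - 23/(-6))*(-1*0 + 1)*42/3 = 3 - (-17*(-⅑) - 23*(-⅙))*(0 + 1)*42/3 = 3 - (17/9 + 23/6)*1*42/3 = 3 - (103/18)*1*42/3 = 3 - 103*42/54 = 3 - ⅓*721/3 = 3 - 721/9 = -694/9 ≈ -77.111)
C + (-44*(-56))*L(-5) = -694/9 + (-44*(-56))*(3 - 1*(-5)) = -694/9 + 2464*(3 + 5) = -694/9 + 2464*8 = -694/9 + 19712 = 176714/9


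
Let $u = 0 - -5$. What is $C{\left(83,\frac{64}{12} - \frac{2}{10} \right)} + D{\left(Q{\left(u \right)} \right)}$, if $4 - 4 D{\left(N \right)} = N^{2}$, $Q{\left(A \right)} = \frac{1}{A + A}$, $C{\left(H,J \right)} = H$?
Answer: $\frac{33599}{400} \approx 83.998$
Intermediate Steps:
$u = 5$ ($u = 0 + 5 = 5$)
$Q{\left(A \right)} = \frac{1}{2 A}$
$D{\left(N \right)} = 1 - \frac{N^{2}}{4}$
$C{\left(83,\frac{64}{12} - \frac{2}{10} \right)} + D{\left(Q{\left(u \right)} \right)} = 83 + \left(1 - \frac{\left(\frac{1}{2 \cdot 5}\right)^{2}}{4}\right) = 83 + \left(1 - \frac{\left(\frac{1}{2} \cdot \frac{1}{5}\right)^{2}}{4}\right) = 83 + \left(1 - \frac{1}{4 \cdot 100}\right) = 83 + \left(1 - \frac{1}{400}\right) = 83 + \frac{399}{400} = \frac{33599}{400}$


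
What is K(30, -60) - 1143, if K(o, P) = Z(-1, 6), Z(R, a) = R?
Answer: -1144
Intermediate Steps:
K(o, P) = -1
K(30, -60) - 1143 = -1 - 1143 = -1144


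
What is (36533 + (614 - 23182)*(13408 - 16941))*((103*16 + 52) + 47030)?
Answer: 3887156868210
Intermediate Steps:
(36533 + (614 - 23182)*(13408 - 16941))*((103*16 + 52) + 47030) = (36533 - 22568*(-3533))*((1648 + 52) + 47030) = (36533 + 79732744)*(1700 + 47030) = 79769277*48730 = 3887156868210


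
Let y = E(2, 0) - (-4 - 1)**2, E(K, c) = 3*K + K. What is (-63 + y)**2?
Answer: 6400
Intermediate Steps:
E(K, c) = 4*K
y = -17 (y = 4*2 - (-4 - 1)**2 = 8 - 1*(-5)**2 = 8 - 1*25 = 8 - 25 = -17)
(-63 + y)**2 = (-63 - 17)**2 = (-80)**2 = 6400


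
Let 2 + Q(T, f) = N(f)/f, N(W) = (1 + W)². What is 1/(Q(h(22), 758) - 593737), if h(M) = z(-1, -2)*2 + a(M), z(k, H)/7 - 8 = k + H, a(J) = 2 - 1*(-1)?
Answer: -758/449478081 ≈ -1.6864e-6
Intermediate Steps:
a(J) = 3 (a(J) = 2 + 1 = 3)
z(k, H) = 56 + 7*H + 7*k (z(k, H) = 56 + 7*(k + H) = 56 + 7*(H + k) = 56 + (7*H + 7*k) = 56 + 7*H + 7*k)
h(M) = 73 (h(M) = (56 + 7*(-2) + 7*(-1))*2 + 3 = (56 - 14 - 7)*2 + 3 = 35*2 + 3 = 70 + 3 = 73)
Q(T, f) = -2 + (1 + f)²/f
1/(Q(h(22), 758) - 593737) = 1/((758 + 1/758) - 593737) = 1/(574565/758 - 593737) = 1/(-449478081/758) = -758/449478081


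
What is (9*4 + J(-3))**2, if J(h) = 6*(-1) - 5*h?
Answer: 2025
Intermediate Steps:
J(h) = -6 - 5*h
(9*4 + J(-3))**2 = (9*4 + (-6 - 5*(-3)))**2 = (36 + (-6 + 15))**2 = (36 + 9)**2 = 45**2 = 2025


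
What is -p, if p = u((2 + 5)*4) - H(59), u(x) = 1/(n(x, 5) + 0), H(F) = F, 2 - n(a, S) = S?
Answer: 178/3 ≈ 59.333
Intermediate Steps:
n(a, S) = 2 - S
u(x) = -1/3 (u(x) = 1/((2 - 1*5) + 0) = 1/((2 - 5) + 0) = 1/(-3 + 0) = 1/(-3) = -1/3)
p = -178/3 (p = -1/3 - 1*59 = -1/3 - 59 = -178/3 ≈ -59.333)
-p = -1*(-178/3) = 178/3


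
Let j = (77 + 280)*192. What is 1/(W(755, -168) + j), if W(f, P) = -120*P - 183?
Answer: 1/88521 ≈ 1.1297e-5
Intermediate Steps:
W(f, P) = -183 - 120*P
j = 68544 (j = 357*192 = 68544)
1/(W(755, -168) + j) = 1/((-183 - 120*(-168)) + 68544) = 1/((-183 + 20160) + 68544) = 1/(19977 + 68544) = 1/88521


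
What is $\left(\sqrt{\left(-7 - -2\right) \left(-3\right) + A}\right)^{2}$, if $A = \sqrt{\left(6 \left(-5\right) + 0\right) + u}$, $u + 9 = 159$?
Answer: $15 + 2 \sqrt{30} \approx 25.954$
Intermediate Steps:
$u = 150$ ($u = -9 + 159 = 150$)
$A = 2 \sqrt{30}$ ($A = \sqrt{\left(6 \left(-5\right) + 0\right) + 150} = \sqrt{\left(-30 + 0\right) + 150} = \sqrt{-30 + 150} = \sqrt{120} = 2 \sqrt{30} \approx 10.954$)
$\left(\sqrt{\left(-7 - -2\right) \left(-3\right) + A}\right)^{2} = \left(\sqrt{\left(-7 - -2\right) \left(-3\right) + 2 \sqrt{30}}\right)^{2} = \left(\sqrt{\left(-7 + \left(-3 + 5\right)\right) \left(-3\right) + 2 \sqrt{30}}\right)^{2} = \left(\sqrt{\left(-7 + 2\right) \left(-3\right) + 2 \sqrt{30}}\right)^{2} = \left(\sqrt{\left(-5\right) \left(-3\right) + 2 \sqrt{30}}\right)^{2} = \left(\sqrt{15 + 2 \sqrt{30}}\right)^{2} = 15 + 2 \sqrt{30}$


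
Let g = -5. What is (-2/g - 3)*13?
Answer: -169/5 ≈ -33.800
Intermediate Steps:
(-2/g - 3)*13 = (-2/(-5) - 3)*13 = (-2*(-1/5) - 3)*13 = (2/5 - 3)*13 = -13/5*13 = -169/5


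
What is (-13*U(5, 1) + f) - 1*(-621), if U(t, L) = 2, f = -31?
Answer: 564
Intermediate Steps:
(-13*U(5, 1) + f) - 1*(-621) = (-13*2 - 31) - 1*(-621) = (-26 - 31) + 621 = -57 + 621 = 564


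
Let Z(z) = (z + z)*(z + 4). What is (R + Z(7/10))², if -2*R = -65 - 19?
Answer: 5900041/2500 ≈ 2360.0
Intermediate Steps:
R = 42 (R = -(-65 - 19)/2 = -½*(-84) = 42)
Z(z) = 2*z*(4 + z) (Z(z) = (2*z)*(4 + z) = 2*z*(4 + z))
(R + Z(7/10))² = (42 + 2*(7/10)*(4 + 7/10))² = (42 + 2*(7/10)*(47/10))² = (42 + 329/50)² = (2429/50)² = 5900041/2500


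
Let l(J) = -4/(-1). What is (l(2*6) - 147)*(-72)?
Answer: 10296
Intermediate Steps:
l(J) = 4 (l(J) = -4*(-1) = 4)
(l(2*6) - 147)*(-72) = (4 - 147)*(-72) = -143*(-72) = 10296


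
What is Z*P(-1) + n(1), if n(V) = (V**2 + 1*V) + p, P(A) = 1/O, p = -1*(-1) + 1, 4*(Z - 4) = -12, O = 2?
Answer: 9/2 ≈ 4.5000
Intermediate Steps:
Z = 1 (Z = 4 + (1/4)*(-12) = 4 - 3 = 1)
p = 2 (p = 1 + 1 = 2)
P(A) = 1/2
n(V) = 2 + V + V**2 (n(V) = (V**2 + 1*V) + 2 = (V**2 + V) + 2 = (V + V**2) + 2 = 2 + V + V**2)
Z*P(-1) + n(1) = 1*(1/2) + (2 + 1 + 1**2) = 1/2 + (2 + 1 + 1) = 1/2 + 4 = 9/2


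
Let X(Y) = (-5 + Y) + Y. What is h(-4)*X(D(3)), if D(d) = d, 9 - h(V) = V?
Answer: 13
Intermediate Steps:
h(V) = 9 - V
X(Y) = -5 + 2*Y
h(-4)*X(D(3)) = (9 - 1*(-4))*(-5 + 2*3) = (9 + 4)*(-5 + 6) = 13*1 = 13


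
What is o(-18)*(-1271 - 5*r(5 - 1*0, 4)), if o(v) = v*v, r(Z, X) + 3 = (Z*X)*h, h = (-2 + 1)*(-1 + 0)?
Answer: -439344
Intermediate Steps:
h = 1 (h = -1*(-1) = 1)
r(Z, X) = -3 + X*Z (r(Z, X) = -3 + (Z*X)*1 = -3 + (X*Z)*1 = -3 + X*Z)
o(v) = v²
o(-18)*(-1271 - 5*r(5 - 1*0, 4)) = (-18)²*(-1271 - 5*(-3 + 4*(5 - 1*0))) = 324*(-1271 - 5*(-3 + 4*(5 + 0))) = 324*(-1271 - 5*(-3 + 4*5)) = 324*(-1271 - 5*(-3 + 20)) = 324*(-1271 - 5*17) = 324*(-1271 - 85) = 324*(-1356) = -439344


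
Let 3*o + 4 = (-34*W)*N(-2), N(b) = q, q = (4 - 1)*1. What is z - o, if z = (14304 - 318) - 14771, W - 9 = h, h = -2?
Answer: -1637/3 ≈ -545.67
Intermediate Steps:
q = 3 (q = 3*1 = 3)
N(b) = 3
W = 7 (W = 9 - 2 = 7)
z = -785 (z = 13986 - 14771 = -785)
o = -718/3 (o = -4/3 + (-34*7*3)/3 = -4/3 + (-238*3)/3 = -4/3 + (⅓)*(-714) = -4/3 - 238 = -718/3 ≈ -239.33)
z - o = -785 - 1*(-718/3) = -785 + 718/3 = -1637/3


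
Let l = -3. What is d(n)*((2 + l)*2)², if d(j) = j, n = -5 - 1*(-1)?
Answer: -16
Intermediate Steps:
n = -4 (n = -5 + 1 = -4)
d(n)*((2 + l)*2)² = -4*4*(2 - 3)² = -4*(-1*2)² = -4*(-2)² = -4*4 = -16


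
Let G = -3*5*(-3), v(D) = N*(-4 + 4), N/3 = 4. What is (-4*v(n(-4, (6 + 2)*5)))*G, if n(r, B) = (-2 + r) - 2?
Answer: 0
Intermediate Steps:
N = 12 (N = 3*4 = 12)
n(r, B) = -4 + r
v(D) = 0 (v(D) = 12*(-4 + 4) = 12*0 = 0)
G = 45 (G = -15*(-3) = 45)
(-4*v(n(-4, (6 + 2)*5)))*G = -4*0*45 = 0*45 = 0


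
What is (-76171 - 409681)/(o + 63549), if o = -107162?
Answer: 485852/43613 ≈ 11.140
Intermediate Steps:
(-76171 - 409681)/(o + 63549) = (-76171 - 409681)/(-107162 + 63549) = -485852/(-43613) = -485852*(-1/43613) = 485852/43613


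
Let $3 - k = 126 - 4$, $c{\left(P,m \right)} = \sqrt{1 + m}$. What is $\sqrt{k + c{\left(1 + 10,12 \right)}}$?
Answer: $\sqrt{-119 + \sqrt{13}} \approx 10.742 i$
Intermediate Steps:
$k = -119$ ($k = 3 - \left(126 - 4\right) = 3 - 122 = -119$)
$\sqrt{k + c{\left(1 + 10,12 \right)}} = \sqrt{-119 + \sqrt{1 + 12}} = \sqrt{-119 + \sqrt{13}}$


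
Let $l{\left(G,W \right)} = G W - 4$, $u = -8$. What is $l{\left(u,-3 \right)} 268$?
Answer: $5360$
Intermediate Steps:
$l{\left(G,W \right)} = -4 + G W$
$l{\left(u,-3 \right)} 268 = \left(-4 - -24\right) 268 = \left(-4 + 24\right) 268 = 20 \cdot 268 = 5360$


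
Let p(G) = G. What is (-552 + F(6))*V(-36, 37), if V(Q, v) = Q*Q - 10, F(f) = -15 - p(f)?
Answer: -736878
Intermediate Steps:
F(f) = -15 - f
V(Q, v) = -10 + Q**2 (V(Q, v) = Q**2 - 10 = -10 + Q**2)
(-552 + F(6))*V(-36, 37) = (-552 + (-15 - 1*6))*(-10 + (-36)**2) = (-552 + (-15 - 6))*(-10 + 1296) = (-552 - 21)*1286 = -573*1286 = -736878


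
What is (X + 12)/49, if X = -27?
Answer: -15/49 ≈ -0.30612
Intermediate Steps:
(X + 12)/49 = (-27 + 12)/49 = -15*1/49 = -15/49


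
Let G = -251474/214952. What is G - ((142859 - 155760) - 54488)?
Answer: 7242574427/107476 ≈ 67388.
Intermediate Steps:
G = -125737/107476 (G = -251474*1/214952 = -125737/107476 ≈ -1.1699)
G - ((142859 - 155760) - 54488) = -125737/107476 - ((142859 - 155760) - 54488) = -125737/107476 - (-12901 - 54488) = -125737/107476 - 1*(-67389) = -125737/107476 + 67389 = 7242574427/107476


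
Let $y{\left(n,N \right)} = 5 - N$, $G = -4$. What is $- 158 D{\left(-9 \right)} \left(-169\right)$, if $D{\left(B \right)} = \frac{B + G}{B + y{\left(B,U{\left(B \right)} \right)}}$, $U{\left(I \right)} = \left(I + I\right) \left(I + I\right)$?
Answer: $\frac{173563}{164} \approx 1058.3$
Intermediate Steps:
$U{\left(I \right)} = 4 I^{2}$ ($U{\left(I \right)} = 2 I 2 I = 4 I^{2}$)
$D{\left(B \right)} = \frac{-4 + B}{5 + B - 4 B^{2}}$ ($D{\left(B \right)} = \frac{B - 4}{B - \left(-5 + 4 B^{2}\right)} = \frac{-4 + B}{B - \left(-5 + 4 B^{2}\right)} = \frac{-4 + B}{5 + B - 4 B^{2}}$)
$- 158 D{\left(-9 \right)} \left(-169\right) = - 158 \frac{-4 - 9}{5 - 9 - 4 \left(-9\right)^{2}} \left(-169\right) = - 158 \frac{1}{5 - 9 - 324} \left(-13\right) \left(-169\right) = - 158 \frac{1}{-328} \left(-13\right) \left(-169\right) = - 158 \left(\left(- \frac{1}{328}\right) \left(-13\right)\right) \left(-169\right) = \left(-158\right) \frac{13}{328} \left(-169\right) = \left(- \frac{1027}{164}\right) \left(-169\right) = \frac{173563}{164}$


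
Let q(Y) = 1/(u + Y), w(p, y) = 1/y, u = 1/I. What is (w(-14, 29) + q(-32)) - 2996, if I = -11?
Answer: -30670018/10237 ≈ -2996.0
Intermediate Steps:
u = -1/11 (u = 1/(-11) = -1/11 ≈ -0.090909)
q(Y) = 1/(-1/11 + Y)
(w(-14, 29) + q(-32)) - 2996 = (1/29 + 11/(-1 + 11*(-32))) - 2996 = (1/29 + 11/(-1 - 352)) - 2996 = (1/29 + 11/(-353)) - 2996 = (1/29 + 11*(-1/353)) - 2996 = (1/29 - 11/353) - 2996 = 34/10237 - 2996 = -30670018/10237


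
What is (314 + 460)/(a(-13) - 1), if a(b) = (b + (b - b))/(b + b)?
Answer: -1548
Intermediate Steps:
a(b) = ½ (a(b) = (b + 0)/((2*b)) = b*(1/(2*b)) = ½)
(314 + 460)/(a(-13) - 1) = (314 + 460)/(½ - 1) = 774/(-½) = 774*(-2) = -1548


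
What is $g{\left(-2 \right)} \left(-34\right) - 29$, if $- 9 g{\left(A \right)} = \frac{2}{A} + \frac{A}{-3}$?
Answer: $- \frac{817}{27} \approx -30.259$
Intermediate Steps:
$g{\left(A \right)} = - \frac{2}{9 A} + \frac{A}{27}$ ($g{\left(A \right)} = - \frac{\frac{2}{A} + \frac{A}{-3}}{9} = - \frac{\frac{2}{A} + A \left(- \frac{1}{3}\right)}{9} = - \frac{\frac{2}{A} - \frac{A}{3}}{9} = - \frac{2}{9 A} + \frac{A}{27}$)
$g{\left(-2 \right)} \left(-34\right) - 29 = \frac{-6 + \left(-2\right)^{2}}{27 \left(-2\right)} \left(-34\right) - 29 = \frac{1}{27} \left(- \frac{1}{2}\right) \left(-6 + 4\right) \left(-34\right) - 29 = \frac{1}{27} \left(- \frac{1}{2}\right) \left(-2\right) \left(-34\right) - 29 = \frac{1}{27} \left(-34\right) - 29 = - \frac{34}{27} - 29 = - \frac{817}{27}$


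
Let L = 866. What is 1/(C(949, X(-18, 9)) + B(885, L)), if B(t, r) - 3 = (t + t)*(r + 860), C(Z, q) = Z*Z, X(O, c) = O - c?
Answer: 1/3955624 ≈ 2.5280e-7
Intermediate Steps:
C(Z, q) = Z²
B(t, r) = 3 + 2*t*(860 + r) (B(t, r) = 3 + (t + t)*(r + 860) = 3 + (2*t)*(860 + r) = 3 + 2*t*(860 + r))
1/(C(949, X(-18, 9)) + B(885, L)) = 1/(949² + (3 + 1720*885 + 2*866*885)) = 1/(900601 + (3 + 1522200 + 1532820)) = 1/(900601 + 3055023) = 1/3955624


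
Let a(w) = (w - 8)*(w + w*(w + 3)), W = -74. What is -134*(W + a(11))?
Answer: -56414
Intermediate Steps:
a(w) = (-8 + w)*(w + w*(3 + w))
-134*(W + a(11)) = -134*(-74 + 11*(-32 + 11**2 - 4*11)) = -134*(-74 + 11*(-32 + 121 - 44)) = -134*(-74 + 11*45) = -134*(-74 + 495) = -134*421 = -56414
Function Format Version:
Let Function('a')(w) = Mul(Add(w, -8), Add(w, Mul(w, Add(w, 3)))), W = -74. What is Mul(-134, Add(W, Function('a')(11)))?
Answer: -56414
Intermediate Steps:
Function('a')(w) = Mul(Add(-8, w), Add(w, Mul(w, Add(3, w))))
Mul(-134, Add(W, Function('a')(11))) = Mul(-134, Add(-74, Mul(11, Add(-32, Pow(11, 2), Mul(-4, 11))))) = Mul(-134, Add(-74, Mul(11, Add(-32, 121, -44)))) = Mul(-134, Add(-74, Mul(11, 45))) = Mul(-134, Add(-74, 495)) = Mul(-134, 421) = -56414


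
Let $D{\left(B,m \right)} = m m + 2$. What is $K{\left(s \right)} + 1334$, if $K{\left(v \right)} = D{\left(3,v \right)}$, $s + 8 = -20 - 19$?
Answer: $3545$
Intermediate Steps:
$s = -47$ ($s = -8 - 39 = -47$)
$D{\left(B,m \right)} = 2 + m^{2}$ ($D{\left(B,m \right)} = m^{2} + 2 = 2 + m^{2}$)
$K{\left(v \right)} = 2 + v^{2}$
$K{\left(s \right)} + 1334 = \left(2 + \left(-47\right)^{2}\right) + 1334 = \left(2 + 2209\right) + 1334 = 2211 + 1334 = 3545$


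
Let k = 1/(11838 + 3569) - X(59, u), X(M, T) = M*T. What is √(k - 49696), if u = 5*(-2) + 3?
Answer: 6*I*√324960669285/15407 ≈ 222.0*I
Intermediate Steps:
u = -7 (u = -10 + 3 = -7)
k = 6363092/15407 (k = 1/(11838 + 3569) - 59*(-7) = 1/15407 - 1*(-413) = 1/15407 + 413 = 6363092/15407 ≈ 413.00)
√(k - 49696) = √(6363092/15407 - 49696) = √(-759303180/15407) = 6*I*√324960669285/15407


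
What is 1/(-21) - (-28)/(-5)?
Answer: -593/105 ≈ -5.6476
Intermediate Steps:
1/(-21) - (-28)/(-5) = -1/21 - (-28)*(-1)/5 = -1/21 - 14*⅖ = -1/21 - 28/5 = -593/105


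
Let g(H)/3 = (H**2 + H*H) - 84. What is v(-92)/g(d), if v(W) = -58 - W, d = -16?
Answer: 17/642 ≈ 0.026480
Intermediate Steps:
g(H) = -252 + 6*H**2 (g(H) = 3*((H**2 + H*H) - 84) = 3*((H**2 + H**2) - 84) = 3*(2*H**2 - 84) = 3*(-84 + 2*H**2) = -252 + 6*H**2)
v(-92)/g(d) = (-58 - 1*(-92))/(-252 + 6*(-16)**2) = (-58 + 92)/(-252 + 6*256) = 34/(-252 + 1536) = 34/1284 = 34*(1/1284) = 17/642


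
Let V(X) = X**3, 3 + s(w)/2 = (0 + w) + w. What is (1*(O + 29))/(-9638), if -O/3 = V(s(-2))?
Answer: -8261/9638 ≈ -0.85713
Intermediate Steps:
s(w) = -6 + 4*w (s(w) = -6 + 2*((0 + w) + w) = -6 + 2*(w + w) = -6 + 2*(2*w) = -6 + 4*w)
O = 8232 (O = -3*(-6 + 4*(-2))**3 = -3*(-6 - 8)**3 = -3*(-14)**3 = -3*(-2744) = 8232)
(1*(O + 29))/(-9638) = (1*(8232 + 29))/(-9638) = (1*8261)*(-1/9638) = 8261*(-1/9638) = -8261/9638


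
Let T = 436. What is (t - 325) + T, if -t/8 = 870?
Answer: -6849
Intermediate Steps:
t = -6960 (t = -8*870 = -6960)
(t - 325) + T = (-6960 - 325) + 436 = -7285 + 436 = -6849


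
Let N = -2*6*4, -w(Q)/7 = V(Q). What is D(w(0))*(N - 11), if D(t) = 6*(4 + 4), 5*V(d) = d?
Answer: -2832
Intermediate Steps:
V(d) = d/5
w(Q) = -7*Q/5
D(t) = 48 (D(t) = 6*8 = 48)
N = -48 (N = -12*4 = -48)
D(w(0))*(N - 11) = 48*(-48 - 11) = 48*(-59) = -2832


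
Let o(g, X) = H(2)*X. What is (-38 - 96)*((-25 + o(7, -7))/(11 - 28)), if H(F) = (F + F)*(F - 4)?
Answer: 4154/17 ≈ 244.35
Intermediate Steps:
H(F) = 2*F*(-4 + F) (H(F) = (2*F)*(-4 + F) = 2*F*(-4 + F))
o(g, X) = -8*X (o(g, X) = (2*2*(-4 + 2))*X = (2*2*(-2))*X = -8*X)
(-38 - 96)*((-25 + o(7, -7))/(11 - 28)) = (-38 - 96)*((-25 - 8*(-7))/(11 - 28)) = -134*(-25 + 56)/(-17) = -4154*(-1)/17 = -134*(-31/17) = 4154/17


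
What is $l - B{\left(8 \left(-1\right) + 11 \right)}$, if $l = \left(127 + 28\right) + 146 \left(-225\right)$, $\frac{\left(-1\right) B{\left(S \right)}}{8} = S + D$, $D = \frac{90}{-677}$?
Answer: $- \frac{22118987}{677} \approx -32672.0$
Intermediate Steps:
$D = - \frac{90}{677}$ ($D = 90 \left(- \frac{1}{677}\right) = - \frac{90}{677} \approx -0.13294$)
$B{\left(S \right)} = \frac{720}{677} - 8 S$ ($B{\left(S \right)} = - 8 \left(S - \frac{90}{677}\right) = - 8 \left(- \frac{90}{677} + S\right) = \frac{720}{677} - 8 S$)
$l = -32695$ ($l = 155 - 32850 = -32695$)
$l - B{\left(8 \left(-1\right) + 11 \right)} = -32695 - \left(\frac{720}{677} - 8 \left(8 \left(-1\right) + 11\right)\right) = -32695 - \left(\frac{720}{677} - 8 \left(-8 + 11\right)\right) = -32695 - \left(\frac{720}{677} - 24\right) = -32695 - - \frac{15528}{677} = -32695 + \frac{15528}{677} = - \frac{22118987}{677}$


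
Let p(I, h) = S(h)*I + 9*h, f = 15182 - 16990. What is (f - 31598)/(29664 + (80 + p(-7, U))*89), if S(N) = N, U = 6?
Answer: -16703/18926 ≈ -0.88254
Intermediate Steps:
f = -1808
p(I, h) = 9*h + I*h (p(I, h) = h*I + 9*h = I*h + 9*h = 9*h + I*h)
(f - 31598)/(29664 + (80 + p(-7, U))*89) = (-1808 - 31598)/(29664 + (80 + 6*(9 - 7))*89) = -33406/(29664 + (80 + 6*2)*89) = -33406/(29664 + (80 + 12)*89) = -33406/(29664 + 92*89) = -33406/(29664 + 8188) = -33406/37852 = -33406*1/37852 = -16703/18926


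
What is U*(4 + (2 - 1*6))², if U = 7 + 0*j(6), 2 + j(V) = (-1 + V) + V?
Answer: 0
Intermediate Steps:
j(V) = -3 + 2*V (j(V) = -2 + ((-1 + V) + V) = -2 + (-1 + 2*V) = -3 + 2*V)
U = 7 (U = 7 + 0*(-3 + 2*6) = 7 + 0*(-3 + 12) = 7 + 0*9 = 7 + 0 = 7)
U*(4 + (2 - 1*6))² = 7*(4 + (2 - 1*6))² = 7*(4 + (2 - 6))² = 7*(4 - 4)² = 7*0² = 7*0 = 0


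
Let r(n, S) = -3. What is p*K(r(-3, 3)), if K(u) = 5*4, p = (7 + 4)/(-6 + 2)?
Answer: -55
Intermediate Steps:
p = -11/4 (p = 11/(-4) = 11*(-¼) = -11/4 ≈ -2.7500)
K(u) = 20
p*K(r(-3, 3)) = -11/4*20 = -55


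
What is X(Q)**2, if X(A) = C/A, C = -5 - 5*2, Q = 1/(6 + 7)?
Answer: 38025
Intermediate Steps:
Q = 1/13 ≈ 0.076923
C = -15 (C = -5 - 10 = -15)
X(A) = -15/A
X(Q)**2 = (-15/1/13)**2 = (-15*13)**2 = (-195)**2 = 38025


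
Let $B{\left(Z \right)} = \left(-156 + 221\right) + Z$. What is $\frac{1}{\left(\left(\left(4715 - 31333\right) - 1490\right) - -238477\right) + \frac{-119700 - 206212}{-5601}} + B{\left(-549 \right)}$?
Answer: $- \frac{570443692003}{1178602681} \approx -484.0$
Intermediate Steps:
$B{\left(Z \right)} = 65 + Z$
$\frac{1}{\left(\left(\left(4715 - 31333\right) - 1490\right) - -238477\right) + \frac{-119700 - 206212}{-5601}} + B{\left(-549 \right)} = \frac{1}{\left(\left(\left(4715 - 31333\right) - 1490\right) - -238477\right) + \frac{-119700 - 206212}{-5601}} + \left(65 - 549\right) = \frac{1}{\left(\left(-26618 - 1490\right) + 238477\right) - - \frac{325912}{5601}} - 484 = \frac{1}{\left(-28108 + 238477\right) + \frac{325912}{5601}} - 484 = \frac{1}{210369 + \frac{325912}{5601}} - 484 = \frac{1}{\frac{1178602681}{5601}} - 484 = \frac{5601}{1178602681} - 484 = - \frac{570443692003}{1178602681}$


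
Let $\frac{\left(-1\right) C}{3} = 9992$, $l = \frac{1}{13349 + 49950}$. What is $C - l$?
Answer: $- \frac{1897450825}{63299} \approx -29976.0$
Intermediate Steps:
$l = \frac{1}{63299} \approx 1.5798 \cdot 10^{-5}$
$C = -29976$ ($C = \left(-3\right) 9992 = -29976$)
$C - l = -29976 - \frac{1}{63299} = - \frac{1897450825}{63299}$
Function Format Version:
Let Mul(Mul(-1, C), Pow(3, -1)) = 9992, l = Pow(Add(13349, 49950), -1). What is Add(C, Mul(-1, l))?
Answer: Rational(-1897450825, 63299) ≈ -29976.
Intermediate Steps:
l = Rational(1, 63299) (l = Pow(63299, -1) = Rational(1, 63299) ≈ 1.5798e-5)
C = -29976 (C = Mul(-3, 9992) = -29976)
Add(C, Mul(-1, l)) = Add(-29976, Mul(-1, Rational(1, 63299))) = Add(-29976, Rational(-1, 63299)) = Rational(-1897450825, 63299)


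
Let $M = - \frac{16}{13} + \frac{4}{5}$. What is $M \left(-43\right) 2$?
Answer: $\frac{2408}{65} \approx 37.046$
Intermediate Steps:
$M = - \frac{28}{65}$ ($M = \left(-16\right) \frac{1}{13} + 4 \cdot \frac{1}{5} = - \frac{16}{13} + \frac{4}{5} = - \frac{28}{65} \approx -0.43077$)
$M \left(-43\right) 2 = \left(- \frac{28}{65}\right) \left(-43\right) 2 = \frac{1204}{65} \cdot 2 = \frac{2408}{65}$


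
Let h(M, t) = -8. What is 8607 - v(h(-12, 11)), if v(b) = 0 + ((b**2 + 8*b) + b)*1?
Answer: 8615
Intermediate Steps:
v(b) = b**2 + 9*b (v(b) = 0 + (b**2 + 9*b)*1 = 0 + (b**2 + 9*b) = b**2 + 9*b)
8607 - v(h(-12, 11)) = 8607 - (-8)*(9 - 8) = 8607 - (-8) = 8607 - 1*(-8) = 8607 + 8 = 8615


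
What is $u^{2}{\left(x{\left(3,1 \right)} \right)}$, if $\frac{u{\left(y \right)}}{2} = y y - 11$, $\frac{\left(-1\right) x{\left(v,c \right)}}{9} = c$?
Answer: $19600$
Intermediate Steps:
$x{\left(v,c \right)} = - 9 c$
$u{\left(y \right)} = -22 + 2 y^{2}$ ($u{\left(y \right)} = 2 \left(y y - 11\right) = 2 \left(y^{2} - 11\right) = 2 \left(-11 + y^{2}\right) = -22 + 2 y^{2}$)
$u^{2}{\left(x{\left(3,1 \right)} \right)} = \left(-22 + 2 \left(\left(-9\right) 1\right)^{2}\right)^{2} = \left(-22 + 2 \left(-9\right)^{2}\right)^{2} = \left(-22 + 2 \cdot 81\right)^{2} = \left(-22 + 162\right)^{2} = 140^{2} = 19600$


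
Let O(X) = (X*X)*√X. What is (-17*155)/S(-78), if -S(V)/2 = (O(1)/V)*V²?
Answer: -2635/156 ≈ -16.891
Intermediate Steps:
O(X) = X^(5/2) (O(X) = X²*√X = X^(5/2))
S(V) = -2*V (S(V) = -2*1^(5/2)/V*V² = -2*1/V*V² = -2*V²/V = -2*V)
(-17*155)/S(-78) = (-17*155)/((-2*(-78))) = -2635/156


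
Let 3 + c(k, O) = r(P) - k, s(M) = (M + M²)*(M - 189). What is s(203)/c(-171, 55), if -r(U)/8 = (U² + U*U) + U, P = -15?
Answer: -24157/138 ≈ -175.05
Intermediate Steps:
r(U) = -16*U² - 8*U (r(U) = -8*((U² + U*U) + U) = -8*((U² + U²) + U) = -8*(2*U² + U) = -8*(U + 2*U²) = -16*U² - 8*U)
s(M) = (-189 + M)*(M + M²) (s(M) = (M + M²)*(-189 + M) = (-189 + M)*(M + M²))
c(k, O) = -3483 - k (c(k, O) = -3 + (-8*(-15)*(1 + 2*(-15)) - k) = -3 + (-8*(-15)*(1 - 30) - k) = -3 + (-8*(-15)*(-29) - k) = -3 + (-3480 - k) = -3483 - k)
s(203)/c(-171, 55) = (203*(-189 + 203² - 188*203))/(-3483 - 1*(-171)) = (203*(-189 + 41209 - 38164))/(-3483 + 171) = (203*2856)/(-3312) = 579768*(-1/3312) = -24157/138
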